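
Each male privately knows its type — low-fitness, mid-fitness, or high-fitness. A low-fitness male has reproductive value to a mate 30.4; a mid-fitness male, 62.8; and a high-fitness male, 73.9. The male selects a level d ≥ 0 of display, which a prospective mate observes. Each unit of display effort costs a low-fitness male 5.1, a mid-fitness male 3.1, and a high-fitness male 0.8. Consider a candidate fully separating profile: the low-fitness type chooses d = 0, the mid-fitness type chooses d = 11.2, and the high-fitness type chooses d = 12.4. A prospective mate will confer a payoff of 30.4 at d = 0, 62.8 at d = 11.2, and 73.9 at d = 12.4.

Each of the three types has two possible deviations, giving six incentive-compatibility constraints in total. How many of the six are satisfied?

4

Low-fitness (own payoff 30.4): to d=11.2 gives 62.8 − 5.1×11.2 = 5.68 → no gain ✓; to d=12.4 gives 73.9 − 5.1×12.4 = 10.66 → no gain ✓.
Mid-fitness (own payoff 62.8 − 3.1×11.2 = 28.08): to d=0 gives 30.4 → profitable ✗; to d=12.4 gives 73.9 − 3.1×12.4 = 35.46 → profitable ✗.
High-fitness (own payoff 73.9 − 0.8×12.4 = 63.98): to d=0 gives 30.4 → no gain ✓; to d=11.2 gives 62.8 − 0.8×11.2 = 53.84 → no gain ✓.
4 of the 6 constraints hold; not an equilibrium.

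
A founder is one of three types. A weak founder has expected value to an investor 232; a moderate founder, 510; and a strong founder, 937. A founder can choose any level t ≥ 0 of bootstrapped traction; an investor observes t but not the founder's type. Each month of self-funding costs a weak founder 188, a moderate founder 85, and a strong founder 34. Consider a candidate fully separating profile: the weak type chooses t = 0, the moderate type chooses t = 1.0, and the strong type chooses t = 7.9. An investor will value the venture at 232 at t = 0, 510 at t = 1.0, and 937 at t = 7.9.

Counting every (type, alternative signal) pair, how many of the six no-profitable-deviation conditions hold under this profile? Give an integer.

5

Moderate (own payoff 510 − 85×1.0 = 425): to t=0 gives 232 → no gain ✓; to t=7.9 gives 937 − 85×7.9 = 265.5 → no gain ✓.
Strong (own payoff 937 − 34×7.9 = 668.4): to t=0 gives 232 → no gain ✓; to t=1.0 gives 510 − 34×1.0 = 476 → no gain ✓.
Weak (own payoff 232): to t=1.0 gives 510 − 188×1.0 = 322 → profitable ✗; to t=7.9 gives 937 − 188×7.9 = -548.2 → no gain ✓.
5 of the 6 constraints hold; not an equilibrium.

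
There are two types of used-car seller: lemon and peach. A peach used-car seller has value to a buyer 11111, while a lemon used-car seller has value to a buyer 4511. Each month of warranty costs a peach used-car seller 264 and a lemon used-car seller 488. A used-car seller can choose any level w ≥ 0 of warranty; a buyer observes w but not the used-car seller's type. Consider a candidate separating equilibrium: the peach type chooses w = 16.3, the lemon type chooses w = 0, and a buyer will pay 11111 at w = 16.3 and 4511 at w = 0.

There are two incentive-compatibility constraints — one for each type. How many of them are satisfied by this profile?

Lemon type: stay at 0 → 4511; mimic → 11111 − 488 × 16.3 = 3156.6. IC holds (4511 ≥ 3156.6).
Peach type: signal → 11111 − 264 × 16.3 = 6807.8; deviate to 0 → 4511. IC holds (6807.8 ≥ 4511).
2 of 2 constraints hold, so this is a separating equilibrium.

2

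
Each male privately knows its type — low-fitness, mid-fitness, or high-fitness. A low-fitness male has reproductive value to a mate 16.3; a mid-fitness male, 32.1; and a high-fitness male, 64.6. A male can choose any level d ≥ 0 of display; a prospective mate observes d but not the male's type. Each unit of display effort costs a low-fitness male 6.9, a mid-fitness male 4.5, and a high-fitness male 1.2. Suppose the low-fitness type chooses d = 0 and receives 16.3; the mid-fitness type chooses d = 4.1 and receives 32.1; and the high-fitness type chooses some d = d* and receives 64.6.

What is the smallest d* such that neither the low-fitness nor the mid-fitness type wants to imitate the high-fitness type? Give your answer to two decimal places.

Low-fitness type (on-path payoff 16.3) won't mimic when 16.3 ≥ 64.6 − 6.9·d*, i.e. d* ≥ 7.00.
Mid-fitness type (on-path payoff 32.1 − 4.5×4.1 = 13.65) won't mimic when 13.65 ≥ 64.6 − 4.5·d*, i.e. d* ≥ 11.32.
Both must hold, so d* = max(7.00, 11.32) = 11.32. The mid-fitness type's constraint binds.

11.32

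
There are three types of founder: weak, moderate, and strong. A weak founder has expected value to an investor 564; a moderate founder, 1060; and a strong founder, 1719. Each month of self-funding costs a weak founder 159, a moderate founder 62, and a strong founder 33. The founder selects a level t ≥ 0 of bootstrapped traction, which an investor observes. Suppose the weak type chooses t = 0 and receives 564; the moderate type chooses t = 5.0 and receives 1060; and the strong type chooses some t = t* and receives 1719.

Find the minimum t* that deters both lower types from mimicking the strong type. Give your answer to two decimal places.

Weak type (on-path payoff 564) won't mimic when 564 ≥ 1719 − 159·t*, i.e. t* ≥ 7.26.
Moderate type (on-path payoff 1060 − 62×5.0 = 750) won't mimic when 750 ≥ 1719 − 62·t*, i.e. t* ≥ 15.63.
Both must hold, so t* = max(7.26, 15.63) = 15.63. The moderate type's constraint binds.

15.63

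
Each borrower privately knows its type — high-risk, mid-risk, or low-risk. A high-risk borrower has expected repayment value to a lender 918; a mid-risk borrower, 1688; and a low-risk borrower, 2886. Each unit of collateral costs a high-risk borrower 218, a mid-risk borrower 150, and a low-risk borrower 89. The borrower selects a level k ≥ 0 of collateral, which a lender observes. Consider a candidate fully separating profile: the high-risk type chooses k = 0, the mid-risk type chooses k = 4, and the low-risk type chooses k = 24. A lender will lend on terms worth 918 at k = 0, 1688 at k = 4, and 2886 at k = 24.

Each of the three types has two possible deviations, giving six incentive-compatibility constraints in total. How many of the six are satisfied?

4

High-risk (own payoff 918): to k=4 gives 1688 − 218×4 = 816 → no gain ✓; to k=24 gives 2886 − 218×24 = -2346 → no gain ✓.
Mid-risk (own payoff 1688 − 150×4 = 1088): to k=0 gives 918 → no gain ✓; to k=24 gives 2886 − 150×24 = -714 → no gain ✓.
Low-risk (own payoff 2886 − 89×24 = 750): to k=0 gives 918 → profitable ✗; to k=4 gives 1688 − 89×4 = 1332 → profitable ✗.
4 of the 6 constraints hold; not an equilibrium.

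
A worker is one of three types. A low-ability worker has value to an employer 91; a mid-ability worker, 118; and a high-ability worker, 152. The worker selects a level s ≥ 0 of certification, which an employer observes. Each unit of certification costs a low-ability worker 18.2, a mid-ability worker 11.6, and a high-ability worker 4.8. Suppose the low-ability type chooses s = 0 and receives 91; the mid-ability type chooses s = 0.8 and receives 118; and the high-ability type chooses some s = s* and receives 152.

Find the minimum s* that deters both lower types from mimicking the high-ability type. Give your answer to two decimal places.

Mid-ability type (on-path payoff 118 − 11.6×0.8 = 108.72) won't mimic when 108.72 ≥ 152 − 11.6·s*, i.e. s* ≥ 3.73.
Low-ability type (on-path payoff 91) won't mimic when 91 ≥ 152 − 18.2·s*, i.e. s* ≥ 3.35.
Both must hold, so s* = max(3.35, 3.73) = 3.73. The mid-ability type's constraint binds.

3.73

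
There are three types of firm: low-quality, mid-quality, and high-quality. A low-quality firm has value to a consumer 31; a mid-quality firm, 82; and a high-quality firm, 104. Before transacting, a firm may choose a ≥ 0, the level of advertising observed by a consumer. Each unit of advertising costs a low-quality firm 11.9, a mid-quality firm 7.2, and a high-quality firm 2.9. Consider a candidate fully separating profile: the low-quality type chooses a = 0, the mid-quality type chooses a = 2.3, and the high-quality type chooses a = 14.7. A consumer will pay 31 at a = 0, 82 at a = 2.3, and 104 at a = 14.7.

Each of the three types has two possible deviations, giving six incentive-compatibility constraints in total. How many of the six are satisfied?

Mid-quality (own payoff 82 − 7.2×2.3 = 65.44): to a=0 gives 31 → no gain ✓; to a=14.7 gives 104 − 7.2×14.7 = -1.84 → no gain ✓.
High-quality (own payoff 104 − 2.9×14.7 = 61.37): to a=0 gives 31 → no gain ✓; to a=2.3 gives 82 − 2.9×2.3 = 75.33 → profitable ✗.
Low-quality (own payoff 31): to a=2.3 gives 82 − 11.9×2.3 = 54.63 → profitable ✗; to a=14.7 gives 104 − 11.9×14.7 = -70.93 → no gain ✓.
4 of the 6 constraints hold; not an equilibrium.

4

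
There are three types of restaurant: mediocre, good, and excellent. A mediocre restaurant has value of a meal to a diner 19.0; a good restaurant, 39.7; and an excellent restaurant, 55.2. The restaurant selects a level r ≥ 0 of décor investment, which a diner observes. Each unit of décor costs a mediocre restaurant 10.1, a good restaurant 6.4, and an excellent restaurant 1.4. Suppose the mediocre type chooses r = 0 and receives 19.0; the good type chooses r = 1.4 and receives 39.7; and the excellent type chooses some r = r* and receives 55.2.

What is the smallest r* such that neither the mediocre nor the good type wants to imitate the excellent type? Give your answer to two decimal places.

Mediocre type (on-path payoff 19.0) won't mimic when 19.0 ≥ 55.2 − 10.1·r*, i.e. r* ≥ 3.58.
Good type (on-path payoff 39.7 − 6.4×1.4 = 30.74) won't mimic when 30.74 ≥ 55.2 − 6.4·r*, i.e. r* ≥ 3.82.
Both must hold, so r* = max(3.58, 3.82) = 3.82. The good type's constraint binds.

3.82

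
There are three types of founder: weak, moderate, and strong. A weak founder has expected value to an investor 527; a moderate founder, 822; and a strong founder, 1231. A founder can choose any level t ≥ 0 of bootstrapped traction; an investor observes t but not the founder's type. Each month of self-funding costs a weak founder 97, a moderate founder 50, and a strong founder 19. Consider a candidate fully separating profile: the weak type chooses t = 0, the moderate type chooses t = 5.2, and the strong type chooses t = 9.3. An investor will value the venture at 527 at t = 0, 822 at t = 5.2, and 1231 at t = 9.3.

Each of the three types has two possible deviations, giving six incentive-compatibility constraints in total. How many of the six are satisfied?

Weak (own payoff 527): to t=5.2 gives 822 − 97×5.2 = 317.6 → no gain ✓; to t=9.3 gives 1231 − 97×9.3 = 328.9 → no gain ✓.
Strong (own payoff 1231 − 19×9.3 = 1054.3): to t=0 gives 527 → no gain ✓; to t=5.2 gives 822 − 19×5.2 = 723.2 → no gain ✓.
Moderate (own payoff 822 − 50×5.2 = 562): to t=0 gives 527 → no gain ✓; to t=9.3 gives 1231 − 50×9.3 = 766 → profitable ✗.
5 of the 6 constraints hold; not an equilibrium.

5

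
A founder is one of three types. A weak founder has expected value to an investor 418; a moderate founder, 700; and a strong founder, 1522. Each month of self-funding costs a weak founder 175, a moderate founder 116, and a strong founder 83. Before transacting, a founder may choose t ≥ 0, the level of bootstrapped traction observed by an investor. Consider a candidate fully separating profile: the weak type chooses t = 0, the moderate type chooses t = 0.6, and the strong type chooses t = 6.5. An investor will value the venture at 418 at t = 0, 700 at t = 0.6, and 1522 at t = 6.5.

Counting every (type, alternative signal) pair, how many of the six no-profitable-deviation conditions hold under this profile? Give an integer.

4

Weak (own payoff 418): to t=0.6 gives 700 − 175×0.6 = 595 → profitable ✗; to t=6.5 gives 1522 − 175×6.5 = 384.5 → no gain ✓.
Moderate (own payoff 700 − 116×0.6 = 630.4): to t=0 gives 418 → no gain ✓; to t=6.5 gives 1522 − 116×6.5 = 768 → profitable ✗.
Strong (own payoff 1522 − 83×6.5 = 982.5): to t=0 gives 418 → no gain ✓; to t=0.6 gives 700 − 83×0.6 = 650.2 → no gain ✓.
4 of the 6 constraints hold; not an equilibrium.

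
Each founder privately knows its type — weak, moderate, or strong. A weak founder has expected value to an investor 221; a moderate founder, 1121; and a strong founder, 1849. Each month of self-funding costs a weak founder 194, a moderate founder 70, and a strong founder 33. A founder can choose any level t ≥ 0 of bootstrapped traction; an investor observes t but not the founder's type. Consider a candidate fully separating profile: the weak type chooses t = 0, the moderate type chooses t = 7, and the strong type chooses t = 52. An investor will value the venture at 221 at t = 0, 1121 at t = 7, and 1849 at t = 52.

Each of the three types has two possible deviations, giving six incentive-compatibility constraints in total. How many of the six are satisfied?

Moderate (own payoff 1121 − 70×7 = 631): to t=0 gives 221 → no gain ✓; to t=52 gives 1849 − 70×52 = -1791 → no gain ✓.
Strong (own payoff 1849 − 33×52 = 133): to t=0 gives 221 → profitable ✗; to t=7 gives 1121 − 33×7 = 890 → profitable ✗.
Weak (own payoff 221): to t=7 gives 1121 − 194×7 = -237 → no gain ✓; to t=52 gives 1849 − 194×52 = -8239 → no gain ✓.
4 of the 6 constraints hold; not an equilibrium.

4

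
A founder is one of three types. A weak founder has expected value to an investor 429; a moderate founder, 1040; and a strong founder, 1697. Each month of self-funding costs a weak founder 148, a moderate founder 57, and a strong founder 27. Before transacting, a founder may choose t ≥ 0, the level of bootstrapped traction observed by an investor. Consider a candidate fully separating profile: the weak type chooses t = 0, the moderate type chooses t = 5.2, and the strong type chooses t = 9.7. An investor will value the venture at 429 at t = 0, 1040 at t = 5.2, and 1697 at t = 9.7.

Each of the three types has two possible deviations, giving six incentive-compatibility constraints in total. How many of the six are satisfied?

Weak (own payoff 429): to t=5.2 gives 1040 − 148×5.2 = 270.4 → no gain ✓; to t=9.7 gives 1697 − 148×9.7 = 261.4 → no gain ✓.
Strong (own payoff 1697 − 27×9.7 = 1435.1): to t=0 gives 429 → no gain ✓; to t=5.2 gives 1040 − 27×5.2 = 899.6 → no gain ✓.
Moderate (own payoff 1040 − 57×5.2 = 743.6): to t=0 gives 429 → no gain ✓; to t=9.7 gives 1697 − 57×9.7 = 1144.1 → profitable ✗.
5 of the 6 constraints hold; not an equilibrium.

5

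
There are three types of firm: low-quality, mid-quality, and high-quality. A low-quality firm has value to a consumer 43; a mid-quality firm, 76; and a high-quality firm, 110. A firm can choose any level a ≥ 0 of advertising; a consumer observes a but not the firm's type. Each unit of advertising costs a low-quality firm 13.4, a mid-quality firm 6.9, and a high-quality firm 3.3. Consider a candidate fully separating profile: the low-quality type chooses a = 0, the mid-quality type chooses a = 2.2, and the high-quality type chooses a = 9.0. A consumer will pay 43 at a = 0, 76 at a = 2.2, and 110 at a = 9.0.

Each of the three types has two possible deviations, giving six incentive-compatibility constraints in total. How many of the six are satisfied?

5

Low-quality (own payoff 43): to a=2.2 gives 76 − 13.4×2.2 = 46.52 → profitable ✗; to a=9.0 gives 110 − 13.4×9.0 = -10.6 → no gain ✓.
High-quality (own payoff 110 − 3.3×9.0 = 80.3): to a=0 gives 43 → no gain ✓; to a=2.2 gives 76 − 3.3×2.2 = 68.74 → no gain ✓.
Mid-quality (own payoff 76 − 6.9×2.2 = 60.82): to a=0 gives 43 → no gain ✓; to a=9.0 gives 110 − 6.9×9.0 = 47.9 → no gain ✓.
5 of the 6 constraints hold; not an equilibrium.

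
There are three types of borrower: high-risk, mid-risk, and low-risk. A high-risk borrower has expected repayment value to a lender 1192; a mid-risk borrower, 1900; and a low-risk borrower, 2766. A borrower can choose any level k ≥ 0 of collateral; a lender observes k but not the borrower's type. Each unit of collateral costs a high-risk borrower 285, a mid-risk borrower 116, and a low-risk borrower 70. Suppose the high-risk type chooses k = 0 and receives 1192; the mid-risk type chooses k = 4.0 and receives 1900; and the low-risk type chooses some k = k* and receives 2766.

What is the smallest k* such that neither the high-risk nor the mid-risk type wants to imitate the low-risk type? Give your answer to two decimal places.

Mid-risk type (on-path payoff 1900 − 116×4.0 = 1436) won't mimic when 1436 ≥ 2766 − 116·k*, i.e. k* ≥ 11.47.
High-risk type (on-path payoff 1192) won't mimic when 1192 ≥ 2766 − 285·k*, i.e. k* ≥ 5.52.
Both must hold, so k* = max(5.52, 11.47) = 11.47. The mid-risk type's constraint binds.

11.47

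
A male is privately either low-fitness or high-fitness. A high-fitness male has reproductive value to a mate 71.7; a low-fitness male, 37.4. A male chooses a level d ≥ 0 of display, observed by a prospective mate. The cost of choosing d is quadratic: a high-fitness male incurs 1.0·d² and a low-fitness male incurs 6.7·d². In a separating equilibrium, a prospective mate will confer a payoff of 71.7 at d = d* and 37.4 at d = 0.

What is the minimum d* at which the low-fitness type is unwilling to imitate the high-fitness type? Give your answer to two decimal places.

2.26

The low-fitness type at d = 0 receives 37.4; imitating at d* yields 71.7 − 6.7·d*².
Indifference: 37.4 = 71.7 − 6.7·d*², so d*² = (71.7 − 37.4) / 6.7 ≈ 5.1194.
d* = √5.1194 ≈ 2.26.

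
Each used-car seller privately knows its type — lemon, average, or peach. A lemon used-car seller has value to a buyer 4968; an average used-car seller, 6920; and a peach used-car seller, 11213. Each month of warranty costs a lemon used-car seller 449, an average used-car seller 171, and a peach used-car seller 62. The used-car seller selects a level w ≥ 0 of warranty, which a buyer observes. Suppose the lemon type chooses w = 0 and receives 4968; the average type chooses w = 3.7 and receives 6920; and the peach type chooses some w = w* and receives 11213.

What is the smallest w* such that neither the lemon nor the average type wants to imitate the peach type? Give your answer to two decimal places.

28.81

Average type (on-path payoff 6920 − 171×3.7 = 6287.3) won't mimic when 6287.3 ≥ 11213 − 171·w*, i.e. w* ≥ 28.81.
Lemon type (on-path payoff 4968) won't mimic when 4968 ≥ 11213 − 449·w*, i.e. w* ≥ 13.91.
Both must hold, so w* = max(13.91, 28.81) = 28.81. The average type's constraint binds.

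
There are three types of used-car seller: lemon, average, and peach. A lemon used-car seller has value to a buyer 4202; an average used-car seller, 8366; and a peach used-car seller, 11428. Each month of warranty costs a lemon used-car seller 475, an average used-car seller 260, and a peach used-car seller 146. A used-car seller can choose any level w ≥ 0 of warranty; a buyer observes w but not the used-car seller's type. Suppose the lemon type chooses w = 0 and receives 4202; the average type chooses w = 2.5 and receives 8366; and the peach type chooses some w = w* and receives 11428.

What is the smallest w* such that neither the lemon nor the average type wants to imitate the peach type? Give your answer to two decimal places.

15.21

Lemon type (on-path payoff 4202) won't mimic when 4202 ≥ 11428 − 475·w*, i.e. w* ≥ 15.21.
Average type (on-path payoff 8366 − 260×2.5 = 7716) won't mimic when 7716 ≥ 11428 − 260·w*, i.e. w* ≥ 14.28.
Both must hold, so w* = max(15.21, 14.28) = 15.21. The lemon type's constraint binds.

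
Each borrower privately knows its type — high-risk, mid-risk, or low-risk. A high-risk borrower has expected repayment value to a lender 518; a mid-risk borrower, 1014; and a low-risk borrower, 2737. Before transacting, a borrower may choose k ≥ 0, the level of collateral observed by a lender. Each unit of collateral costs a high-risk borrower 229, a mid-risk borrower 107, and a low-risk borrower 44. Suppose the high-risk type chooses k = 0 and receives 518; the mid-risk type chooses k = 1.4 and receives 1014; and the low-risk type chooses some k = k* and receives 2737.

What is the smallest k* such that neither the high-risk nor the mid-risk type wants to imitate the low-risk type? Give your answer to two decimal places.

17.50

Mid-risk type (on-path payoff 1014 − 107×1.4 = 864.2) won't mimic when 864.2 ≥ 2737 − 107·k*, i.e. k* ≥ 17.50.
High-risk type (on-path payoff 518) won't mimic when 518 ≥ 2737 − 229·k*, i.e. k* ≥ 9.69.
Both must hold, so k* = max(9.69, 17.50) = 17.50. The mid-risk type's constraint binds.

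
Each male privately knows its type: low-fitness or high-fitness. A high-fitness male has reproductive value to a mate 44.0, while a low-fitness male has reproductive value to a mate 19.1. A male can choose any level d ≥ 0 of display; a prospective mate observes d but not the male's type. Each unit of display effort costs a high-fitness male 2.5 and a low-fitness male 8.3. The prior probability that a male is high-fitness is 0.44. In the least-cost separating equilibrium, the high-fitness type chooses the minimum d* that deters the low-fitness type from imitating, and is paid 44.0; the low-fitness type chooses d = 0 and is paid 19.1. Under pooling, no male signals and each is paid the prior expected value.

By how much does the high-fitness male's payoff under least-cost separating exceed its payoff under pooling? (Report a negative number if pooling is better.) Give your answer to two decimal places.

Least-cost separating signal: d* solves 19.1 = 44.0 − 8.3·d*, so d* = (44.0 − 19.1)/8.3 = 3.
High-fitness type's separating payoff: 44.0 − 2.5 × d* = 44.0 − 2.5 × (44.0 − 19.1)/8.3 = 44.0 − 62.25/8.3 = 36.5.
Pooling payoff: 0.44 × 44.0 + 0.56 × 19.1 = 30.056.
Difference: 36.5 − 30.056 = 6.444, i.e. 6.44 to two decimal places.
The high-fitness type prefers to separate.

6.44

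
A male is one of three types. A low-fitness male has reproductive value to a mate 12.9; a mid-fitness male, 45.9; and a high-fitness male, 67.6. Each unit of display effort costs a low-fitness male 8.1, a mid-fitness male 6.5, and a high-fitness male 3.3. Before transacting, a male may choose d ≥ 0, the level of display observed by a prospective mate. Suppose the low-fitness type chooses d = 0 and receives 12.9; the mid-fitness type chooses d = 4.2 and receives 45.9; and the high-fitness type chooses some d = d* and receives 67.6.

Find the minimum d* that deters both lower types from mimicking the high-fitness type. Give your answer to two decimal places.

7.54

Low-fitness type (on-path payoff 12.9) won't mimic when 12.9 ≥ 67.6 − 8.1·d*, i.e. d* ≥ 6.75.
Mid-fitness type (on-path payoff 45.9 − 6.5×4.2 = 18.6) won't mimic when 18.6 ≥ 67.6 − 6.5·d*, i.e. d* ≥ 7.54.
Both must hold, so d* = max(6.75, 7.54) = 7.54. The mid-fitness type's constraint binds.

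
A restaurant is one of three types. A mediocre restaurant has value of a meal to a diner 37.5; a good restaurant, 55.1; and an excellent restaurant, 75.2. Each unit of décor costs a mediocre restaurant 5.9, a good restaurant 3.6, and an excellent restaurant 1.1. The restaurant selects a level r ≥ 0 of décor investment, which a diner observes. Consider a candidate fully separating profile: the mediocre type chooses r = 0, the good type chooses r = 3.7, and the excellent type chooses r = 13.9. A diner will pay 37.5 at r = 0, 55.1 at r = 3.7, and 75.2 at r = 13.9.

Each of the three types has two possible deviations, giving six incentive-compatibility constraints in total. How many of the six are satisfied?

Excellent (own payoff 75.2 − 1.1×13.9 = 59.91): to r=0 gives 37.5 → no gain ✓; to r=3.7 gives 55.1 − 1.1×3.7 = 51.03 → no gain ✓.
Mediocre (own payoff 37.5): to r=3.7 gives 55.1 − 5.9×3.7 = 33.27 → no gain ✓; to r=13.9 gives 75.2 − 5.9×13.9 = -6.81 → no gain ✓.
Good (own payoff 55.1 − 3.6×3.7 = 41.78): to r=0 gives 37.5 → no gain ✓; to r=13.9 gives 75.2 − 3.6×13.9 = 25.16 → no gain ✓.
6 of the 6 constraints hold; this profile is a separating equilibrium.

6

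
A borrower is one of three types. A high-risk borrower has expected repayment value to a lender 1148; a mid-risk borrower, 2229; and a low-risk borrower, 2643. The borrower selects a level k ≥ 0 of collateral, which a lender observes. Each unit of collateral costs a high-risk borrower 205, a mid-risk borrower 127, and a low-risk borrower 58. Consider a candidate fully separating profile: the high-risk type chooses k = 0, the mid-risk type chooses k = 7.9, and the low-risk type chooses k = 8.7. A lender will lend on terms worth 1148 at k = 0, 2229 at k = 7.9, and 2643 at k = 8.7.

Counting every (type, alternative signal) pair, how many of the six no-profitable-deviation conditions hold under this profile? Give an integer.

5

High-risk (own payoff 1148): to k=7.9 gives 2229 − 205×7.9 = 609.5 → no gain ✓; to k=8.7 gives 2643 − 205×8.7 = 859.5 → no gain ✓.
Mid-risk (own payoff 2229 − 127×7.9 = 1225.7): to k=0 gives 1148 → no gain ✓; to k=8.7 gives 2643 − 127×8.7 = 1538.1 → profitable ✗.
Low-risk (own payoff 2643 − 58×8.7 = 2138.4): to k=0 gives 1148 → no gain ✓; to k=7.9 gives 2229 − 58×7.9 = 1770.8 → no gain ✓.
5 of the 6 constraints hold; not an equilibrium.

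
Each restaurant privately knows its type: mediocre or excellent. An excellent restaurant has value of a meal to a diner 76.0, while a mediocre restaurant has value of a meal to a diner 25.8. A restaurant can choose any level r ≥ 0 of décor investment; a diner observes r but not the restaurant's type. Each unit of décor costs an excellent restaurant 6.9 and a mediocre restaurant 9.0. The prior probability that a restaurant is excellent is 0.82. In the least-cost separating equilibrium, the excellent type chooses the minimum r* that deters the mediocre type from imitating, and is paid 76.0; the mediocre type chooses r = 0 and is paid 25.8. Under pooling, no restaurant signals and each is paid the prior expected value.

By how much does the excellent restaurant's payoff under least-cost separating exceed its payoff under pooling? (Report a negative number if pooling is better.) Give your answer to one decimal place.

Least-cost separating signal: r* solves 25.8 = 76.0 − 9.0·r*, so r* = (76.0 − 25.8)/9.0 ≈ 5.5778.
Excellent type's separating payoff: 76.0 − 6.9 × r* = 76.0 − 6.9 × (76.0 − 25.8)/9.0 = 76.0 − 346.38/9.0 ≈ 37.513.
Pooling payoff: 0.82 × 76.0 + 0.18 × 25.8 = 66.964.
Difference: 37.513 − 66.964 = -29.451, i.e. -29.5 to one decimal place.
The excellent type would prefer the pooling outcome.

-29.5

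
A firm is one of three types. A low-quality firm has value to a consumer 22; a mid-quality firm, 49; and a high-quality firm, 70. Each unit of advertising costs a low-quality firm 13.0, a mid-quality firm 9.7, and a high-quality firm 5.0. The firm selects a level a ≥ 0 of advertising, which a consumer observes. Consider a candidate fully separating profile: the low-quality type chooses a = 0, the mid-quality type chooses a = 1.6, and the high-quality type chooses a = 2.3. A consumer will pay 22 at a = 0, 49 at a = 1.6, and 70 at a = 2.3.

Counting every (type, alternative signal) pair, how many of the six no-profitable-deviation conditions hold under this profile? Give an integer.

3

High-quality (own payoff 70 − 5.0×2.3 = 58.5): to a=0 gives 22 → no gain ✓; to a=1.6 gives 49 − 5.0×1.6 = 41 → no gain ✓.
Low-quality (own payoff 22): to a=1.6 gives 49 − 13.0×1.6 = 28.2 → profitable ✗; to a=2.3 gives 70 − 13.0×2.3 = 40.1 → profitable ✗.
Mid-quality (own payoff 49 − 9.7×1.6 = 33.48): to a=0 gives 22 → no gain ✓; to a=2.3 gives 70 − 9.7×2.3 = 47.69 → profitable ✗.
3 of the 6 constraints hold; not an equilibrium.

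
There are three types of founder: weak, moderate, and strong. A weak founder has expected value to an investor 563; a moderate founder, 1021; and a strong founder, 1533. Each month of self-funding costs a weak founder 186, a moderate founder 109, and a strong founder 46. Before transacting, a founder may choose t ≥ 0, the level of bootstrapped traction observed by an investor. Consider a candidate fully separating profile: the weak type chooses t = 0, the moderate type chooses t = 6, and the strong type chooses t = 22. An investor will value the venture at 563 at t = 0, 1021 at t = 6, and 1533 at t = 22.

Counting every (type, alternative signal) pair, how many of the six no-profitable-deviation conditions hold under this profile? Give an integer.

3

Moderate (own payoff 1021 − 109×6 = 367): to t=0 gives 563 → profitable ✗; to t=22 gives 1533 − 109×22 = -865 → no gain ✓.
Weak (own payoff 563): to t=6 gives 1021 − 186×6 = -95 → no gain ✓; to t=22 gives 1533 − 186×22 = -2559 → no gain ✓.
Strong (own payoff 1533 − 46×22 = 521): to t=0 gives 563 → profitable ✗; to t=6 gives 1021 − 46×6 = 745 → profitable ✗.
3 of the 6 constraints hold; not an equilibrium.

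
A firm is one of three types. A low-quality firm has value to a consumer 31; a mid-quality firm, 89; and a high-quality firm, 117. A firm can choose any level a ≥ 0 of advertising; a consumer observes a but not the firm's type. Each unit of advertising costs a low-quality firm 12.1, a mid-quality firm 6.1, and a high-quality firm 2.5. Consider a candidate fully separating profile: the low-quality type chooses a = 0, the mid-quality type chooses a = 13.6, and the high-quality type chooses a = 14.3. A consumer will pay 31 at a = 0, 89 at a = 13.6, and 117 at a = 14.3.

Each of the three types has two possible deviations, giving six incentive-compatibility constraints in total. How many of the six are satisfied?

4

Low-quality (own payoff 31): to a=13.6 gives 89 − 12.1×13.6 = -75.56 → no gain ✓; to a=14.3 gives 117 − 12.1×14.3 = -56.03 → no gain ✓.
High-quality (own payoff 117 − 2.5×14.3 = 81.25): to a=0 gives 31 → no gain ✓; to a=13.6 gives 89 − 2.5×13.6 = 55 → no gain ✓.
Mid-quality (own payoff 89 − 6.1×13.6 = 6.04): to a=0 gives 31 → profitable ✗; to a=14.3 gives 117 − 6.1×14.3 = 29.77 → profitable ✗.
4 of the 6 constraints hold; not an equilibrium.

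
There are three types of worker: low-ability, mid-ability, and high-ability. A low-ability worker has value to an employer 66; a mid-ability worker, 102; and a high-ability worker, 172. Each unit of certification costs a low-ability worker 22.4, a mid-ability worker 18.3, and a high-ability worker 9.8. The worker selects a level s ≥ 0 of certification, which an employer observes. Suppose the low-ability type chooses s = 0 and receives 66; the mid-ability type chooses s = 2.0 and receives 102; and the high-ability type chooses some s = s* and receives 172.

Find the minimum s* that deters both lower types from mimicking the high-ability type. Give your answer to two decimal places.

Mid-ability type (on-path payoff 102 − 18.3×2.0 = 65.4) won't mimic when 65.4 ≥ 172 − 18.3·s*, i.e. s* ≥ 5.83.
Low-ability type (on-path payoff 66) won't mimic when 66 ≥ 172 − 22.4·s*, i.e. s* ≥ 4.73.
Both must hold, so s* = max(4.73, 5.83) = 5.83. The mid-ability type's constraint binds.

5.83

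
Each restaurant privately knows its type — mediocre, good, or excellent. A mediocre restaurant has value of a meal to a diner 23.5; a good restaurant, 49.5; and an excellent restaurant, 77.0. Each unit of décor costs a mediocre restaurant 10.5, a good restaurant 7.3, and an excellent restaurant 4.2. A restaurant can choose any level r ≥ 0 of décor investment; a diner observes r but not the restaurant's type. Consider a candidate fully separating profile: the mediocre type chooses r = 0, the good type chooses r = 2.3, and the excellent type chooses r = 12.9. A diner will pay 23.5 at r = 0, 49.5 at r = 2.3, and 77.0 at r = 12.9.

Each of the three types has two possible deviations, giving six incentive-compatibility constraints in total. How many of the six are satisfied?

3

Good (own payoff 49.5 − 7.3×2.3 = 32.71): to r=0 gives 23.5 → no gain ✓; to r=12.9 gives 77.0 − 7.3×12.9 = -17.17 → no gain ✓.
Mediocre (own payoff 23.5): to r=2.3 gives 49.5 − 10.5×2.3 = 25.35 → profitable ✗; to r=12.9 gives 77.0 − 10.5×12.9 = -58.45 → no gain ✓.
Excellent (own payoff 77.0 − 4.2×12.9 = 22.82): to r=0 gives 23.5 → profitable ✗; to r=2.3 gives 49.5 − 4.2×2.3 = 39.84 → profitable ✗.
3 of the 6 constraints hold; not an equilibrium.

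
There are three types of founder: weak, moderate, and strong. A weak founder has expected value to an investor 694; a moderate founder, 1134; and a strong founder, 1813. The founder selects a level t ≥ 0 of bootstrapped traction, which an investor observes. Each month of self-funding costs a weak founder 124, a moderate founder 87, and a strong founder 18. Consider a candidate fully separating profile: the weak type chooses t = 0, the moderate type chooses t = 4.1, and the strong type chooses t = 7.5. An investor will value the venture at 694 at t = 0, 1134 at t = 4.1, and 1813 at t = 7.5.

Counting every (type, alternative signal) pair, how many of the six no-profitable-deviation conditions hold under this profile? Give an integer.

4

Moderate (own payoff 1134 − 87×4.1 = 777.3): to t=0 gives 694 → no gain ✓; to t=7.5 gives 1813 − 87×7.5 = 1160.5 → profitable ✗.
Strong (own payoff 1813 − 18×7.5 = 1678): to t=0 gives 694 → no gain ✓; to t=4.1 gives 1134 − 18×4.1 = 1060.2 → no gain ✓.
Weak (own payoff 694): to t=4.1 gives 1134 − 124×4.1 = 625.6 → no gain ✓; to t=7.5 gives 1813 − 124×7.5 = 883 → profitable ✗.
4 of the 6 constraints hold; not an equilibrium.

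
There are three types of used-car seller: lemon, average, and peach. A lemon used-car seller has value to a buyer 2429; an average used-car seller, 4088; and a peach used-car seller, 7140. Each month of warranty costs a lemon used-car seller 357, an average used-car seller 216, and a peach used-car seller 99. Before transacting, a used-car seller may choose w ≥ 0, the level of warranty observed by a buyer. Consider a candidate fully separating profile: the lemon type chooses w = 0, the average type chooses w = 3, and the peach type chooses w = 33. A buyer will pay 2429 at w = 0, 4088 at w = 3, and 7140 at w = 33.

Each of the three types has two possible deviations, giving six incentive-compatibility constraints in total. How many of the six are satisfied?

Average (own payoff 4088 − 216×3 = 3440): to w=0 gives 2429 → no gain ✓; to w=33 gives 7140 − 216×33 = 12 → no gain ✓.
Peach (own payoff 7140 − 99×33 = 3873): to w=0 gives 2429 → no gain ✓; to w=3 gives 4088 − 99×3 = 3791 → no gain ✓.
Lemon (own payoff 2429): to w=3 gives 4088 − 357×3 = 3017 → profitable ✗; to w=33 gives 7140 − 357×33 = -4641 → no gain ✓.
5 of the 6 constraints hold; not an equilibrium.

5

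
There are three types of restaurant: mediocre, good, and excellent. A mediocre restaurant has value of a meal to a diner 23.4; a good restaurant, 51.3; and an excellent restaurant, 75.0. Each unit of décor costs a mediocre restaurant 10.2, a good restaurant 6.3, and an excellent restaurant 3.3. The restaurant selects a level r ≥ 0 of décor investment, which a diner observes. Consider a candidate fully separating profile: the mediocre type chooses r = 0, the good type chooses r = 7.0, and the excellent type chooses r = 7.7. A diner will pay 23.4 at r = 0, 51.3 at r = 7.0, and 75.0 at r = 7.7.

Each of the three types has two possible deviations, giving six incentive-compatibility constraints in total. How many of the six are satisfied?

4

Mediocre (own payoff 23.4): to r=7.0 gives 51.3 − 10.2×7.0 = -20.1 → no gain ✓; to r=7.7 gives 75.0 − 10.2×7.7 = -3.54 → no gain ✓.
Excellent (own payoff 75.0 − 3.3×7.7 = 49.59): to r=0 gives 23.4 → no gain ✓; to r=7.0 gives 51.3 − 3.3×7.0 = 28.2 → no gain ✓.
Good (own payoff 51.3 − 6.3×7.0 = 7.2): to r=0 gives 23.4 → profitable ✗; to r=7.7 gives 75.0 − 6.3×7.7 = 26.49 → profitable ✗.
4 of the 6 constraints hold; not an equilibrium.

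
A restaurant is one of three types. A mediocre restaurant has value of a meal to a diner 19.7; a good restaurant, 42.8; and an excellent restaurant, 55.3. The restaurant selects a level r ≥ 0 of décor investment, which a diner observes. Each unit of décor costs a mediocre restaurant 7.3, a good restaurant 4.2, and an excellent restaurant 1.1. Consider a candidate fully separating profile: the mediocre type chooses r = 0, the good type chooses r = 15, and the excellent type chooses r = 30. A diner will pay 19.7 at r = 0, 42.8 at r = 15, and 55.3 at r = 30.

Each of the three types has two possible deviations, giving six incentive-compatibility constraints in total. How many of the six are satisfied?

4

Mediocre (own payoff 19.7): to r=15 gives 42.8 − 7.3×15 = -66.7 → no gain ✓; to r=30 gives 55.3 − 7.3×30 = -163.7 → no gain ✓.
Good (own payoff 42.8 − 4.2×15 = -20.2): to r=0 gives 19.7 → profitable ✗; to r=30 gives 55.3 − 4.2×30 = -70.7 → no gain ✓.
Excellent (own payoff 55.3 − 1.1×30 = 22.3): to r=0 gives 19.7 → no gain ✓; to r=15 gives 42.8 − 1.1×15 = 26.3 → profitable ✗.
4 of the 6 constraints hold; not an equilibrium.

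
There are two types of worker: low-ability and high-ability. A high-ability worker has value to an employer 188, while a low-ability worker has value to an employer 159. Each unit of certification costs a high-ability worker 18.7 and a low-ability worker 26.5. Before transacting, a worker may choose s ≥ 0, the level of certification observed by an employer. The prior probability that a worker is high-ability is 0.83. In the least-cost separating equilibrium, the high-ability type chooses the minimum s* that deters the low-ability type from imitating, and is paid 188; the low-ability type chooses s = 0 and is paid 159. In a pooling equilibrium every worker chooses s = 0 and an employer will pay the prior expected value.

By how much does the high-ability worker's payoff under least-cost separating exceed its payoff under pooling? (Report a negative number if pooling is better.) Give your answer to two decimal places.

Least-cost separating signal: s* solves 159 = 188 − 26.5·s*, so s* = (188 − 159)/26.5 ≈ 1.0943.
High-ability type's separating payoff: 188 − 18.7 × s* = 188 − 18.7 × (188 − 159)/26.5 = 188 − 542.3/26.5 ≈ 167.5358.
Pooling payoff: 0.83 × 188 + 0.17 × 159 = 183.07.
Difference: 167.5358 − 183.07 = -15.5342, i.e. -15.53 to two decimal places.
The high-ability type would prefer the pooling outcome.

-15.53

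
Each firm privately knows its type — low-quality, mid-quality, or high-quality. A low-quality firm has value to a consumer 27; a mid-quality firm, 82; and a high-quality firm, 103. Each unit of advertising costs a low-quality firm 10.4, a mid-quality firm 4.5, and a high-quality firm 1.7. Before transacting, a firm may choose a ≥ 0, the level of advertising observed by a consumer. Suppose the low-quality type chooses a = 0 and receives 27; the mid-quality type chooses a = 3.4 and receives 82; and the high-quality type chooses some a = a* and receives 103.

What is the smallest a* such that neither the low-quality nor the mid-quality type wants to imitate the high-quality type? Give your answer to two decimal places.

Mid-quality type (on-path payoff 82 − 4.5×3.4 = 66.7) won't mimic when 66.7 ≥ 103 − 4.5·a*, i.e. a* ≥ 8.07.
Low-quality type (on-path payoff 27) won't mimic when 27 ≥ 103 − 10.4·a*, i.e. a* ≥ 7.31.
Both must hold, so a* = max(7.31, 8.07) = 8.07. The mid-quality type's constraint binds.

8.07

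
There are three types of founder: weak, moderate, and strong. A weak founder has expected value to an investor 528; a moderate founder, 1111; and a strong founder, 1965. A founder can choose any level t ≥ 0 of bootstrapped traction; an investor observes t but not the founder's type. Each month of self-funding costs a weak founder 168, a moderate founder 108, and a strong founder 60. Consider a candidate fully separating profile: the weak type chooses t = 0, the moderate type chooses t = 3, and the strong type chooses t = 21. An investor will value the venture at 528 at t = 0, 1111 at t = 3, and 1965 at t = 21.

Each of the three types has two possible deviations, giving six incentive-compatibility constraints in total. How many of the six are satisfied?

Weak (own payoff 528): to t=3 gives 1111 − 168×3 = 607 → profitable ✗; to t=21 gives 1965 − 168×21 = -1563 → no gain ✓.
Moderate (own payoff 1111 − 108×3 = 787): to t=0 gives 528 → no gain ✓; to t=21 gives 1965 − 108×21 = -303 → no gain ✓.
Strong (own payoff 1965 − 60×21 = 705): to t=0 gives 528 → no gain ✓; to t=3 gives 1111 − 60×3 = 931 → profitable ✗.
4 of the 6 constraints hold; not an equilibrium.

4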